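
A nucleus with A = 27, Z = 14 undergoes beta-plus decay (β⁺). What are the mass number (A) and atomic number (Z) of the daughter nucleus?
Daughter: A = 27, Z = 13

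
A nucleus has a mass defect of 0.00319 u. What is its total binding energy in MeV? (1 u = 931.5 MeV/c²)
B.E. = Δm × 931.5 = 2.971 MeV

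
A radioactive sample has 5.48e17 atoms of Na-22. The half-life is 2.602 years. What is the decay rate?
A = λN = 1.46e17 decays/year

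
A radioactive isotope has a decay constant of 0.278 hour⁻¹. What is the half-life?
t½ = ln(2)/λ = 2.493 hours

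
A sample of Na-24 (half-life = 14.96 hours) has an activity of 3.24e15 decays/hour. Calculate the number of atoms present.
N = A/λ = 6.993e16 atoms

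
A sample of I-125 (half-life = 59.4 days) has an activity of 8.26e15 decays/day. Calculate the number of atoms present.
N = A/λ = 7.078e17 atoms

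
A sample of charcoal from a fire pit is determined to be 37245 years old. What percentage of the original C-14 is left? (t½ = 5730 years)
N/N₀ = (1/2)^(t/t½) = 0.01105 = 1.1%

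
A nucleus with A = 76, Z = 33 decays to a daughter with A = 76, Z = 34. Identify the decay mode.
ΔA = 0, ΔZ = +1 ⇒ beta-minus decay (β⁻)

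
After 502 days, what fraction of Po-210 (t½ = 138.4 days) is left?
N/N₀ = (1/2)^(t/t½) = 0.08093 = 8.09%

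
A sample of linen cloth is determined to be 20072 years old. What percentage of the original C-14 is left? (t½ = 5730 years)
N/N₀ = (1/2)^(t/t½) = 0.08821 = 8.82%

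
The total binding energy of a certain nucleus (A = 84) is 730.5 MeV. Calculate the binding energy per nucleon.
B.E./A = 730.5/84 = 8.696 MeV/nucleon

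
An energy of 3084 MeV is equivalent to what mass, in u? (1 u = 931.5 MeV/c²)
m = E/c² = 3.311 u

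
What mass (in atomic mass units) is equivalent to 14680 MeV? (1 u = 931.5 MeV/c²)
m = E/c² = 15.76 u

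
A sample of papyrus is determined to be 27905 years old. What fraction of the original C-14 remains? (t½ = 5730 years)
N/N₀ = (1/2)^(t/t½) = 0.0342 = 3.42%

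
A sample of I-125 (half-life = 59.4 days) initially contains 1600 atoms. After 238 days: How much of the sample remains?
N = N₀(1/2)^(t/t½) = 99.53 atoms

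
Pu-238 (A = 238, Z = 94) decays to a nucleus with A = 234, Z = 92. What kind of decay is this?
ΔA = -4, ΔZ = -2 ⇒ alpha decay (α)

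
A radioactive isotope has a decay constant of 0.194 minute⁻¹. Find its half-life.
t½ = ln(2)/λ = 3.573 minutes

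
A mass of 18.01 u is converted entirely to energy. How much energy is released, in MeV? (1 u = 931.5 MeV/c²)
E = mc² = 16780 MeV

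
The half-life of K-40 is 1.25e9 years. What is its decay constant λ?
λ = ln(2)/t½ = 5.545e-10 year⁻¹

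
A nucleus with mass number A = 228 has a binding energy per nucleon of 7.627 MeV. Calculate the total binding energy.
B.E. = 7.627 × 228 = 1739 MeV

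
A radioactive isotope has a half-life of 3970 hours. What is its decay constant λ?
λ = ln(2)/t½ = 1.746e-4 hour⁻¹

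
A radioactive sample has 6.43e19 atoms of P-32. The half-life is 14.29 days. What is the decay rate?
A = λN = 3.119e18 decays/day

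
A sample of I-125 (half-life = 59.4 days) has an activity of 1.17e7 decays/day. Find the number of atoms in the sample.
N = A/λ = 1.003e9 atoms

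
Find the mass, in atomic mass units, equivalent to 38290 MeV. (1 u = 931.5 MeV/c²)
m = E/c² = 41.11 u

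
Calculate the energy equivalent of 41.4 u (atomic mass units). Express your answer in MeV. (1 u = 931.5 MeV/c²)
E = mc² = 38560 MeV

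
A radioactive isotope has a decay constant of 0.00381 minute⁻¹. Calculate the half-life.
t½ = ln(2)/λ = 181.9 minutes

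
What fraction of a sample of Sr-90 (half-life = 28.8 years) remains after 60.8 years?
N/N₀ = (1/2)^(t/t½) = 0.2315 = 23.1%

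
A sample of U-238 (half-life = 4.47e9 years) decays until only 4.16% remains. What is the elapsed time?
t = t½ × log₂(N₀/N) = 2.051e10 years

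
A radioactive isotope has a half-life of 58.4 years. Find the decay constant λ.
λ = ln(2)/t½ = 0.01187 year⁻¹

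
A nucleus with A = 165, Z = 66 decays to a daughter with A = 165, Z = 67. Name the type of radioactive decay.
ΔA = 0, ΔZ = +1 ⇒ beta-minus decay (β⁻)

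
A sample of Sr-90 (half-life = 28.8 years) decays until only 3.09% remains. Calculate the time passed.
t = t½ × log₂(N₀/N) = 144.5 years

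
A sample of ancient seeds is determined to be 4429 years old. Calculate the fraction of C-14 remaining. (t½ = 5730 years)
N/N₀ = (1/2)^(t/t½) = 0.5852 = 58.5%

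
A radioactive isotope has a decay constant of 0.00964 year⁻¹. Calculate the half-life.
t½ = ln(2)/λ = 71.9 years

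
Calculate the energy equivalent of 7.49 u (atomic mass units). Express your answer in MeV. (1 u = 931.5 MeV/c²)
E = mc² = 6977 MeV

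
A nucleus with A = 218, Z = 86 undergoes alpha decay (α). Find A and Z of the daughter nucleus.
Daughter: A = 214, Z = 84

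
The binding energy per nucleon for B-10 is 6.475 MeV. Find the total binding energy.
B.E. = 6.475 × 10 = 64.75 MeV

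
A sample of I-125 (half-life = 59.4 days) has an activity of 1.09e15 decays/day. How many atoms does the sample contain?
N = A/λ = 9.341e16 atoms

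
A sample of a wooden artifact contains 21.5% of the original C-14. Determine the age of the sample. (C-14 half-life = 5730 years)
Age = t½ × log₂(1/ratio) = 12710 years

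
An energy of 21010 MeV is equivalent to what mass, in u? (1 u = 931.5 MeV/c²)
m = E/c² = 22.56 u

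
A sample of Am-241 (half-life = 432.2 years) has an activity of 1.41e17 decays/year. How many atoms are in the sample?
N = A/λ = 8.792e19 atoms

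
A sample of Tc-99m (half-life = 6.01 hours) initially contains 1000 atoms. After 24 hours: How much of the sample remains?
N = N₀(1/2)^(t/t½) = 62.79 atoms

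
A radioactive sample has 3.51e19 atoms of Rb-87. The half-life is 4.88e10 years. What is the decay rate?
A = λN = 4.986e8 decays/year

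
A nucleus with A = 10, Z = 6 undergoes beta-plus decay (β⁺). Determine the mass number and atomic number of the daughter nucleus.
Daughter: A = 10, Z = 5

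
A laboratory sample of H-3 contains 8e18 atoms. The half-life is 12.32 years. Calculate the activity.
A = λN = 4.501e17 decays/year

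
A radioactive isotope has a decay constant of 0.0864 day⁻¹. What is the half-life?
t½ = ln(2)/λ = 8.023 days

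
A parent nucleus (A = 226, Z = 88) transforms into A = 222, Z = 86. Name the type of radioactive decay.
ΔA = -4, ΔZ = -2 ⇒ alpha decay (α)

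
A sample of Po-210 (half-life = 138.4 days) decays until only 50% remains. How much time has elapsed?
t = t½ × log₂(N₀/N) = 138.4 days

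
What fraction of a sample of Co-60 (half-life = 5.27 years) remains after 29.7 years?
N/N₀ = (1/2)^(t/t½) = 0.02011 = 2.01%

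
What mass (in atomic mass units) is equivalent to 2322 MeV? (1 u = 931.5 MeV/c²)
m = E/c² = 2.493 u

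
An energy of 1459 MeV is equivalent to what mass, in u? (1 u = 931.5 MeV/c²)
m = E/c² = 1.566 u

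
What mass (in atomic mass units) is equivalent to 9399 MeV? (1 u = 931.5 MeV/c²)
m = E/c² = 10.09 u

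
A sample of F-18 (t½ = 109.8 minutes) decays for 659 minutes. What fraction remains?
N/N₀ = (1/2)^(t/t½) = 0.01561 = 1.56%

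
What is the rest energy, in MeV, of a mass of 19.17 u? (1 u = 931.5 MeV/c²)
E = mc² = 17860 MeV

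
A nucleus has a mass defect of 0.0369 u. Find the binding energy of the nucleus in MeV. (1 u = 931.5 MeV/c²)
B.E. = Δm × 931.5 = 34.37 MeV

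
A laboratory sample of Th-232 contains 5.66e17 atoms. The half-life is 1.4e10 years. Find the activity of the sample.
A = λN = 2.802e7 decays/year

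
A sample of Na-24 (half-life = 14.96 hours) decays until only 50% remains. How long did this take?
t = t½ × log₂(N₀/N) = 14.96 hours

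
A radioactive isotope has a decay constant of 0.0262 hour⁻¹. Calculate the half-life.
t½ = ln(2)/λ = 26.46 hours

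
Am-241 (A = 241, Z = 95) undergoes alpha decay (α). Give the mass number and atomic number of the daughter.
Daughter: A = 237, Z = 93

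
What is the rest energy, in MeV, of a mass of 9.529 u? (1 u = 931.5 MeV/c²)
E = mc² = 8876 MeV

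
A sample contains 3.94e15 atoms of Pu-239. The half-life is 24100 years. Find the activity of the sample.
A = λN = 1.133e11 decays/year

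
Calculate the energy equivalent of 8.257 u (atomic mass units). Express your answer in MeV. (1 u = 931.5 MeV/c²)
E = mc² = 7691 MeV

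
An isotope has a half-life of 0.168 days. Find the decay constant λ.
λ = ln(2)/t½ = 4.126 day⁻¹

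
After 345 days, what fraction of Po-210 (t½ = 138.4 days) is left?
N/N₀ = (1/2)^(t/t½) = 0.1777 = 17.8%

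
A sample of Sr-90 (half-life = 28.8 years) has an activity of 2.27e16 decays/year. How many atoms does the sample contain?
N = A/λ = 9.432e17 atoms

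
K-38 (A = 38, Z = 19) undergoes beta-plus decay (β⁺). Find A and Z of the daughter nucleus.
Daughter: A = 38, Z = 18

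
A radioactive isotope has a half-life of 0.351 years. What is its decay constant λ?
λ = ln(2)/t½ = 1.975 year⁻¹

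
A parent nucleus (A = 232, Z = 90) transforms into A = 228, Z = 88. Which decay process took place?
ΔA = -4, ΔZ = -2 ⇒ alpha decay (α)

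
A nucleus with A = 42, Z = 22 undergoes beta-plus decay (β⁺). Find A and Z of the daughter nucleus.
Daughter: A = 42, Z = 21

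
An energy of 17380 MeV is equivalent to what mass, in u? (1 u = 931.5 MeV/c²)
m = E/c² = 18.66 u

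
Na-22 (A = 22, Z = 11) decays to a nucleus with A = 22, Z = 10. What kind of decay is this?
ΔA = 0, ΔZ = -1 ⇒ beta-plus decay (β⁺) or electron capture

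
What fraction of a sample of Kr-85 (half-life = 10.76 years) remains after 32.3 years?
N/N₀ = (1/2)^(t/t½) = 0.1248 = 12.5%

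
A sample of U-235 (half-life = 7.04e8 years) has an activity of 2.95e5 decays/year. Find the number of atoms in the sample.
N = A/λ = 2.996e14 atoms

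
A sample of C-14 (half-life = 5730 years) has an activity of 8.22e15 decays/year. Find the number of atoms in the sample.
N = A/λ = 6.795e19 atoms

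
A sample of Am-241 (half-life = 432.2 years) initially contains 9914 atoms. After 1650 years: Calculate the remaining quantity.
N = N₀(1/2)^(t/t½) = 703.1 atoms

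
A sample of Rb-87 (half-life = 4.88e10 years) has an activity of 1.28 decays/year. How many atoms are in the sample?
N = A/λ = 9.012e10 atoms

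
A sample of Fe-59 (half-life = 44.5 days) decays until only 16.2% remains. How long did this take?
t = t½ × log₂(N₀/N) = 116.9 days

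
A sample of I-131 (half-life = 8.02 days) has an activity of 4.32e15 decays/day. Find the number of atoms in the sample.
N = A/λ = 4.998e16 atoms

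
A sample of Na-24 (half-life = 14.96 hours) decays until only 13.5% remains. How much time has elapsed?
t = t½ × log₂(N₀/N) = 43.22 hours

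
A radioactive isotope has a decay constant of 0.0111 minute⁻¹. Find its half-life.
t½ = ln(2)/λ = 62.45 minutes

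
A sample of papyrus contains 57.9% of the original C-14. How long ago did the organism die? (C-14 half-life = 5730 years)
Age = t½ × log₂(1/ratio) = 4517 years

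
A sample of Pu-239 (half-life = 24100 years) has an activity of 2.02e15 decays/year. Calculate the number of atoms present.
N = A/λ = 7.023e19 atoms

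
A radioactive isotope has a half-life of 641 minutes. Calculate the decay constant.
λ = ln(2)/t½ = 0.001081 minute⁻¹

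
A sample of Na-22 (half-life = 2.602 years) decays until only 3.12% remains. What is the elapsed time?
t = t½ × log₂(N₀/N) = 13.02 years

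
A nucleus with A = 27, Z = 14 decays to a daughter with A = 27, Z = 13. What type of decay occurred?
ΔA = 0, ΔZ = -1 ⇒ beta-plus decay (β⁺) or electron capture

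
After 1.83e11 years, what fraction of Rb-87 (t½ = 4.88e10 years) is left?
N/N₀ = (1/2)^(t/t½) = 0.07433 = 7.43%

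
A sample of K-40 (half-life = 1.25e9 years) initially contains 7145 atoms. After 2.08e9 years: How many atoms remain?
N = N₀(1/2)^(t/t½) = 2255 atoms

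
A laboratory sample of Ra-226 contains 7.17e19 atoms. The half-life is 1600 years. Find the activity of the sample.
A = λN = 3.106e16 decays/year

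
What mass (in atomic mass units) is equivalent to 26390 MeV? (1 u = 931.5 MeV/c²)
m = E/c² = 28.33 u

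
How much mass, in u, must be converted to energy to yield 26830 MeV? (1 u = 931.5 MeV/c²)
m = E/c² = 28.8 u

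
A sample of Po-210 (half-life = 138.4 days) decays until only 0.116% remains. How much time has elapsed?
t = t½ × log₂(N₀/N) = 1350 days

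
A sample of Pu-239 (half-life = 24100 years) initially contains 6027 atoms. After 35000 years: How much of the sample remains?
N = N₀(1/2)^(t/t½) = 2203 atoms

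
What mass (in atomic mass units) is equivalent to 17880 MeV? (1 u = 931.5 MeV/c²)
m = E/c² = 19.19 u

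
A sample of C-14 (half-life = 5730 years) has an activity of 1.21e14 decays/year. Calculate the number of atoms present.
N = A/λ = 1e18 atoms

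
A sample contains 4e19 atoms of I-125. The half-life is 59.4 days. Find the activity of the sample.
A = λN = 4.668e17 decays/day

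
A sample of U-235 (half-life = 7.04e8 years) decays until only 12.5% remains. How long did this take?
t = t½ × log₂(N₀/N) = 2.112e9 years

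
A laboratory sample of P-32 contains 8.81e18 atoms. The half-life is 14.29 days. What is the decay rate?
A = λN = 4.273e17 decays/day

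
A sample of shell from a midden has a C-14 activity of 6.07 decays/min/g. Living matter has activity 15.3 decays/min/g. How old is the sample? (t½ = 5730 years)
Age = t½ × log₂(A₀/A) = 7642 years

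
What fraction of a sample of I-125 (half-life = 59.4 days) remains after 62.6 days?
N/N₀ = (1/2)^(t/t½) = 0.4817 = 48.2%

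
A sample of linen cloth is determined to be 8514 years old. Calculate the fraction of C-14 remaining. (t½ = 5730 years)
N/N₀ = (1/2)^(t/t½) = 0.357 = 35.7%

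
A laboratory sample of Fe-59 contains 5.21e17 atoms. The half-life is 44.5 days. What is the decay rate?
A = λN = 8.115e15 decays/day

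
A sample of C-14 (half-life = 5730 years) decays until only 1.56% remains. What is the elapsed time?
t = t½ × log₂(N₀/N) = 34390 years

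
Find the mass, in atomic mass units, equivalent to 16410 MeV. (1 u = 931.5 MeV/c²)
m = E/c² = 17.62 u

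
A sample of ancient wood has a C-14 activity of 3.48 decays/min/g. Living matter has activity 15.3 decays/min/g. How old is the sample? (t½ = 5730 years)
Age = t½ × log₂(A₀/A) = 12240 years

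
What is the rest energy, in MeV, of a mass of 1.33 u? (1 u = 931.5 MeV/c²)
E = mc² = 1239 MeV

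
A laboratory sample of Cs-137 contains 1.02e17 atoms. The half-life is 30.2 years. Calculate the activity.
A = λN = 2.341e15 decays/year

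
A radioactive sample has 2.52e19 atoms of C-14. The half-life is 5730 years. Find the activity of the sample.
A = λN = 3.048e15 decays/year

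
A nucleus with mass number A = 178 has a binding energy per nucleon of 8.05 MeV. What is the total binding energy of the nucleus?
B.E. = 8.05 × 178 = 1433 MeV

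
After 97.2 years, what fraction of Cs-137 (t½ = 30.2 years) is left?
N/N₀ = (1/2)^(t/t½) = 0.1074 = 10.7%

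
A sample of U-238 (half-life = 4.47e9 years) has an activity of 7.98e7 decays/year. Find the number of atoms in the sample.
N = A/λ = 5.146e17 atoms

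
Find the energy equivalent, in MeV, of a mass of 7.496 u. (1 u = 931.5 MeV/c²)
E = mc² = 6983 MeV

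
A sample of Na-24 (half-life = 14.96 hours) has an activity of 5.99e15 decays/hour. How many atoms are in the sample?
N = A/λ = 1.293e17 atoms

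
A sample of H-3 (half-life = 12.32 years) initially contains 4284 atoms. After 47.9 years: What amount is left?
N = N₀(1/2)^(t/t½) = 289.4 atoms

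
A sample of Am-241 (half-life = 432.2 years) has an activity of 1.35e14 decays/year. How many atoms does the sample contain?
N = A/λ = 8.418e16 atoms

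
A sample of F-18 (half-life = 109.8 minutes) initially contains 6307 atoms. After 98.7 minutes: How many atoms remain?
N = N₀(1/2)^(t/t½) = 3382 atoms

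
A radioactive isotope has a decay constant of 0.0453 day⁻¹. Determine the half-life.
t½ = ln(2)/λ = 15.3 days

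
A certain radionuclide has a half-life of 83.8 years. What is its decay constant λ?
λ = ln(2)/t½ = 0.008271 year⁻¹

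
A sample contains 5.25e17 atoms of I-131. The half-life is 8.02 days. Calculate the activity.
A = λN = 4.537e16 decays/day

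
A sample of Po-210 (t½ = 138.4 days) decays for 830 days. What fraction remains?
N/N₀ = (1/2)^(t/t½) = 0.01566 = 1.57%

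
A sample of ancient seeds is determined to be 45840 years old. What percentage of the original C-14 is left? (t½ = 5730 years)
N/N₀ = (1/2)^(t/t½) = 0.003906 = 0.391%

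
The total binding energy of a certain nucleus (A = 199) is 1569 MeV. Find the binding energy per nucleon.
B.E./A = 1569/199 = 7.884 MeV/nucleon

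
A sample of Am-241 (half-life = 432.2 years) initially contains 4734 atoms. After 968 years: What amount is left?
N = N₀(1/2)^(t/t½) = 1002 atoms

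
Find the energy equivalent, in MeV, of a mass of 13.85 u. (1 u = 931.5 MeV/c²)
E = mc² = 12900 MeV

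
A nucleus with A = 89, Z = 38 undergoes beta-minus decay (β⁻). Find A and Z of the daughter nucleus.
Daughter: A = 89, Z = 39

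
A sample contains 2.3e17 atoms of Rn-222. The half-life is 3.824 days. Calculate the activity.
A = λN = 4.169e16 decays/day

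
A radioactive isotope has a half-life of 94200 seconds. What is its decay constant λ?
λ = ln(2)/t½ = 7.358e-6 second⁻¹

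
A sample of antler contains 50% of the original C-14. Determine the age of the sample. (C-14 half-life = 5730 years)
Age = t½ × log₂(1/ratio) = 5730 years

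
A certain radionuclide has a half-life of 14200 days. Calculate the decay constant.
λ = ln(2)/t½ = 4.881e-5 day⁻¹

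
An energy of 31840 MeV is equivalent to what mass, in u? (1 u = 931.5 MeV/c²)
m = E/c² = 34.18 u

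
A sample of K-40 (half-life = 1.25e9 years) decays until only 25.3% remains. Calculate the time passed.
t = t½ × log₂(N₀/N) = 2.478e9 years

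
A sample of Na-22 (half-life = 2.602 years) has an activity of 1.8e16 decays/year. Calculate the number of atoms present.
N = A/λ = 6.757e16 atoms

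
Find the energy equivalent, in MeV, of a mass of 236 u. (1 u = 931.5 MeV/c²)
E = mc² = 2.198e5 MeV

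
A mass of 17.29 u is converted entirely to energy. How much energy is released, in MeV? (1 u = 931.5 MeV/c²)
E = mc² = 16110 MeV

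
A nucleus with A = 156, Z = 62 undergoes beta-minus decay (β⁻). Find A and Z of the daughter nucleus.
Daughter: A = 156, Z = 63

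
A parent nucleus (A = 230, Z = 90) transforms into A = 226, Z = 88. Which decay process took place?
ΔA = -4, ΔZ = -2 ⇒ alpha decay (α)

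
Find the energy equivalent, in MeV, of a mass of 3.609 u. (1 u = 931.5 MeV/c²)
E = mc² = 3362 MeV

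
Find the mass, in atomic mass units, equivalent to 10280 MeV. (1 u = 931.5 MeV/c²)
m = E/c² = 11.04 u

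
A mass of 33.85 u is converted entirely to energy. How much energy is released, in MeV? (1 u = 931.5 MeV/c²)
E = mc² = 31530 MeV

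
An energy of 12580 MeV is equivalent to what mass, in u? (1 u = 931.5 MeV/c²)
m = E/c² = 13.51 u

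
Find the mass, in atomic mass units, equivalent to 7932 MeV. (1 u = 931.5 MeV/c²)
m = E/c² = 8.515 u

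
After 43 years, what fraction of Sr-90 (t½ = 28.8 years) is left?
N/N₀ = (1/2)^(t/t½) = 0.3553 = 35.5%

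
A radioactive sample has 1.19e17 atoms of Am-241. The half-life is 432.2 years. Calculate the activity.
A = λN = 1.908e14 decays/year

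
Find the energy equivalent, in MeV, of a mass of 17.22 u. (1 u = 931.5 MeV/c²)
E = mc² = 16040 MeV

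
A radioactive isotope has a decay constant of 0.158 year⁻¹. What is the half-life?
t½ = ln(2)/λ = 4.387 years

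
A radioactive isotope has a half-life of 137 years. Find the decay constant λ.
λ = ln(2)/t½ = 0.005059 year⁻¹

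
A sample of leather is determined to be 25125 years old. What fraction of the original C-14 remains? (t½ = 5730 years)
N/N₀ = (1/2)^(t/t½) = 0.04787 = 4.79%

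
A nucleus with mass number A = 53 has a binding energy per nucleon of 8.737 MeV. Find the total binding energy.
B.E. = 8.737 × 53 = 463.1 MeV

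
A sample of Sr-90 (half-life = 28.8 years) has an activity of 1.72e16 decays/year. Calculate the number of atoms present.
N = A/λ = 7.147e17 atoms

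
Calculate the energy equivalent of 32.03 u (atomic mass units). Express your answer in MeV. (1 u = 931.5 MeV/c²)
E = mc² = 29840 MeV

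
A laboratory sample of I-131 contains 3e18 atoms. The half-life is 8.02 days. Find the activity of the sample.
A = λN = 2.593e17 decays/day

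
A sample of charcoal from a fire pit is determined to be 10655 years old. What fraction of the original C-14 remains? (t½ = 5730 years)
N/N₀ = (1/2)^(t/t½) = 0.2756 = 27.6%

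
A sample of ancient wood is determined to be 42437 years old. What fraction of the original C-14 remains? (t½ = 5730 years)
N/N₀ = (1/2)^(t/t½) = 0.005896 = 0.59%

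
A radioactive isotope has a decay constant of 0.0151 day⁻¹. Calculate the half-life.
t½ = ln(2)/λ = 45.9 days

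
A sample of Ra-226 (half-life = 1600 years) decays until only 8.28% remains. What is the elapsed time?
t = t½ × log₂(N₀/N) = 5751 years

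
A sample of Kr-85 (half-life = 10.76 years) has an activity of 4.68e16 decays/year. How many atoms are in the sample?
N = A/λ = 7.265e17 atoms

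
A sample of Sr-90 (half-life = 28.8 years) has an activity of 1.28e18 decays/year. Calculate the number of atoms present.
N = A/λ = 5.318e19 atoms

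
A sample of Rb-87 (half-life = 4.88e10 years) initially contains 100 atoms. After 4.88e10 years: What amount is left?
N = N₀(1/2)^(t/t½) = 50 atoms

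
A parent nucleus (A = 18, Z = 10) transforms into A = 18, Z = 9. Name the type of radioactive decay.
ΔA = 0, ΔZ = -1 ⇒ beta-plus decay (β⁺) or electron capture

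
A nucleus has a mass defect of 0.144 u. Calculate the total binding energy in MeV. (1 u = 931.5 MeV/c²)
B.E. = Δm × 931.5 = 134.1 MeV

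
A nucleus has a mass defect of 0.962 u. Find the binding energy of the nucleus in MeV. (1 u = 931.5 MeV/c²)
B.E. = Δm × 931.5 = 896.1 MeV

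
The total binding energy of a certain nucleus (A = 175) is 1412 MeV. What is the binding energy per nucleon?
B.E./A = 1412/175 = 8.069 MeV/nucleon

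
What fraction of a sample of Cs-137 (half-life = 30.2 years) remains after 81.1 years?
N/N₀ = (1/2)^(t/t½) = 0.1555 = 15.5%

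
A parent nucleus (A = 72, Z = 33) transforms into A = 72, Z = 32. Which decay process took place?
ΔA = 0, ΔZ = -1 ⇒ beta-plus decay (β⁺) or electron capture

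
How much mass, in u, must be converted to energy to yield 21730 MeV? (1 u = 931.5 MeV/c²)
m = E/c² = 23.33 u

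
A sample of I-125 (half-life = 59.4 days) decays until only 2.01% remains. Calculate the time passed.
t = t½ × log₂(N₀/N) = 334.8 days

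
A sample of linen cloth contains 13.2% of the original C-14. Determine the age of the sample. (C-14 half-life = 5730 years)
Age = t½ × log₂(1/ratio) = 16740 years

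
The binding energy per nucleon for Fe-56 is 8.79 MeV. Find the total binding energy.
B.E. = 8.79 × 56 = 492.2 MeV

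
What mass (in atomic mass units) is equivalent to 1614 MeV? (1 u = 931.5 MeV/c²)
m = E/c² = 1.733 u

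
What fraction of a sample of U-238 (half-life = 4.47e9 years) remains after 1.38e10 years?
N/N₀ = (1/2)^(t/t½) = 0.1177 = 11.8%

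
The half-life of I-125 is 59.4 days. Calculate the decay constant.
λ = ln(2)/t½ = 0.01167 day⁻¹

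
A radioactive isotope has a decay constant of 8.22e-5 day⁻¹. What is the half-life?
t½ = ln(2)/λ = 8432 days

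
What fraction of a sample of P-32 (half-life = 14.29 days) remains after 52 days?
N/N₀ = (1/2)^(t/t½) = 0.08027 = 8.03%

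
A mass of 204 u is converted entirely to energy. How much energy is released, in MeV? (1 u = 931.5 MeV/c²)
E = mc² = 1.9e5 MeV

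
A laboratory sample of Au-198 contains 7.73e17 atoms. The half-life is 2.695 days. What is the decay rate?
A = λN = 1.988e17 decays/day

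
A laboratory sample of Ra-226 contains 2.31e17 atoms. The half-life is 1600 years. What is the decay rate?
A = λN = 1.001e14 decays/year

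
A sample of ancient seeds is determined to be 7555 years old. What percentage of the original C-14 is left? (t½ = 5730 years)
N/N₀ = (1/2)^(t/t½) = 0.401 = 40.1%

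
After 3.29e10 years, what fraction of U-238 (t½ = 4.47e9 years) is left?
N/N₀ = (1/2)^(t/t½) = 0.006086 = 0.609%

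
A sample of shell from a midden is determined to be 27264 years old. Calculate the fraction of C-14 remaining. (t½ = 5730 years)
N/N₀ = (1/2)^(t/t½) = 0.03695 = 3.7%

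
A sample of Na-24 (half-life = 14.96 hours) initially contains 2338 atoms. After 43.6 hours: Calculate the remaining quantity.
N = N₀(1/2)^(t/t½) = 310.1 atoms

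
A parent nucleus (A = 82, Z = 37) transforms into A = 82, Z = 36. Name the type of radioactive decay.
ΔA = 0, ΔZ = -1 ⇒ beta-plus decay (β⁺) or electron capture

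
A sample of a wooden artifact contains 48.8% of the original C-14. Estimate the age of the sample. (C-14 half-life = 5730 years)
Age = t½ × log₂(1/ratio) = 5931 years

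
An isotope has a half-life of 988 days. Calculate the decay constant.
λ = ln(2)/t½ = 7.016e-4 day⁻¹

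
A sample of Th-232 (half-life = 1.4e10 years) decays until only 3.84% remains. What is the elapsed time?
t = t½ × log₂(N₀/N) = 6.584e10 years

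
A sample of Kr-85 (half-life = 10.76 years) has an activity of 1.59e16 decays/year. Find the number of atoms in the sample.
N = A/λ = 2.468e17 atoms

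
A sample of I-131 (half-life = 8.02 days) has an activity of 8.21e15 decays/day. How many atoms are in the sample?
N = A/λ = 9.499e16 atoms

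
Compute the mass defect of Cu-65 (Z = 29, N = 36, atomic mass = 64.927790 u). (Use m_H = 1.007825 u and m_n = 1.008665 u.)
Δm = Z·m_H + N·m_n − M = 0.6111 u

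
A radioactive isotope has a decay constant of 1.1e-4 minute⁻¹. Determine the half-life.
t½ = ln(2)/λ = 6301 minutes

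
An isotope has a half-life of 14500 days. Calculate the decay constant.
λ = ln(2)/t½ = 4.78e-5 day⁻¹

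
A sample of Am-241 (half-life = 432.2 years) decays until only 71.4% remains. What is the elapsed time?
t = t½ × log₂(N₀/N) = 210.1 years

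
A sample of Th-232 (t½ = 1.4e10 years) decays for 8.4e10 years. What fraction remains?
N/N₀ = (1/2)^(t/t½) = 0.01562 = 1.56%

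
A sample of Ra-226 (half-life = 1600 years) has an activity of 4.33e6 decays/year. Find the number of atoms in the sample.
N = A/λ = 9.995e9 atoms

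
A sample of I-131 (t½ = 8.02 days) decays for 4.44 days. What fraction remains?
N/N₀ = (1/2)^(t/t½) = 0.6813 = 68.1%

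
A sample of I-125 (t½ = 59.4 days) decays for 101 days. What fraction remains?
N/N₀ = (1/2)^(t/t½) = 0.3077 = 30.8%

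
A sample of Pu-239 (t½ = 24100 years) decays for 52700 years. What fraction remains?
N/N₀ = (1/2)^(t/t½) = 0.2196 = 22%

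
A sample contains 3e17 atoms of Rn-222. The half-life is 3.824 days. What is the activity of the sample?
A = λN = 5.438e16 decays/day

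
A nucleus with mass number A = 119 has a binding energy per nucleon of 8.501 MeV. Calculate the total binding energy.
B.E. = 8.501 × 119 = 1012 MeV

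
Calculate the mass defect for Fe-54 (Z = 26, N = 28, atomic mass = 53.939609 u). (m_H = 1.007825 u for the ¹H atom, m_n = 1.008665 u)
Δm = Z·m_H + N·m_n − M = 0.5065 u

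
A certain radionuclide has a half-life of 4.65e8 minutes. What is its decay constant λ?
λ = ln(2)/t½ = 1.491e-9 minute⁻¹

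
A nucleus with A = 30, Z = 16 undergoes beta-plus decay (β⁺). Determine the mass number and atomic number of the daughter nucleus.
Daughter: A = 30, Z = 15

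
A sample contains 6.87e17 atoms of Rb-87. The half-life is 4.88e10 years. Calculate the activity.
A = λN = 9.758e6 decays/year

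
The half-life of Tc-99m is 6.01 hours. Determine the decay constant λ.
λ = ln(2)/t½ = 0.1153 hour⁻¹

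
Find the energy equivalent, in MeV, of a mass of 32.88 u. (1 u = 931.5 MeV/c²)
E = mc² = 30630 MeV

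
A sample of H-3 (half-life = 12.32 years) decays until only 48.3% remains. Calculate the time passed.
t = t½ × log₂(N₀/N) = 12.93 years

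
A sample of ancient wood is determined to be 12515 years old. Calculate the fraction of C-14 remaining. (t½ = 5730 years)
N/N₀ = (1/2)^(t/t½) = 0.22 = 22%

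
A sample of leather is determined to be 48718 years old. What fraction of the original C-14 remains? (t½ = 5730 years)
N/N₀ = (1/2)^(t/t½) = 0.002758 = 0.276%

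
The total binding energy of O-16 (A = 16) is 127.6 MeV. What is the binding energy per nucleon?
B.E./A = 127.6/16 = 7.975 MeV/nucleon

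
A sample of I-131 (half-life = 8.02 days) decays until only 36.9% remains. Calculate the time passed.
t = t½ × log₂(N₀/N) = 11.54 days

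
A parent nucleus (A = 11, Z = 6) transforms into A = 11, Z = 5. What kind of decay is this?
ΔA = 0, ΔZ = -1 ⇒ beta-plus decay (β⁺) or electron capture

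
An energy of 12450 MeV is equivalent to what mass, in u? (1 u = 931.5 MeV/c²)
m = E/c² = 13.37 u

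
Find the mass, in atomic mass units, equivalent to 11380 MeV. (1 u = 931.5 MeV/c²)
m = E/c² = 12.22 u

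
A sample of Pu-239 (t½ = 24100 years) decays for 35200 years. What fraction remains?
N/N₀ = (1/2)^(t/t½) = 0.3633 = 36.3%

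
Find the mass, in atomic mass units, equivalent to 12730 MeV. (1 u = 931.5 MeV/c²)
m = E/c² = 13.67 u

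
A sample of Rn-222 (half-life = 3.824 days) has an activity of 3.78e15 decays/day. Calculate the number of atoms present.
N = A/λ = 2.085e16 atoms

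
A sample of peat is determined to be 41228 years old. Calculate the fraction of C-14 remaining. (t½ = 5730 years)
N/N₀ = (1/2)^(t/t½) = 0.006824 = 0.682%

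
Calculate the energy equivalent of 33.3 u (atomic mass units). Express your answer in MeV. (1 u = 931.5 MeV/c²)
E = mc² = 31020 MeV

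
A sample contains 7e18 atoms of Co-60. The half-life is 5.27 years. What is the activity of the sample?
A = λN = 9.207e17 decays/year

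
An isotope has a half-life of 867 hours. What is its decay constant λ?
λ = ln(2)/t½ = 7.995e-4 hour⁻¹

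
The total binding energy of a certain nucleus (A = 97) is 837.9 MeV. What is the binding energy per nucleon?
B.E./A = 837.9/97 = 8.638 MeV/nucleon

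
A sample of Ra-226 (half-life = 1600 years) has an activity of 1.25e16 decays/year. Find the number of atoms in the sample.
N = A/λ = 2.885e19 atoms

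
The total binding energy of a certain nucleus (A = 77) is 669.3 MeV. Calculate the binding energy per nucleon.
B.E./A = 669.3/77 = 8.692 MeV/nucleon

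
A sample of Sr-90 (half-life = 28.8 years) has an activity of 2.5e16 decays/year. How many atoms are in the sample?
N = A/λ = 1.039e18 atoms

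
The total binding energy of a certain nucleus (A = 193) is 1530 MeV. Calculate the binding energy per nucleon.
B.E./A = 1530/193 = 7.927 MeV/nucleon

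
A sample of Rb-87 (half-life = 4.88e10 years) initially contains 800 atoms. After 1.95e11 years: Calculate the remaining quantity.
N = N₀(1/2)^(t/t½) = 50.14 atoms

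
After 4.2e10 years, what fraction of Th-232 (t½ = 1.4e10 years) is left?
N/N₀ = (1/2)^(t/t½) = 0.125 = 12.5%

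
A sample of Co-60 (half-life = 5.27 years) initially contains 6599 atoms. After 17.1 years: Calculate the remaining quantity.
N = N₀(1/2)^(t/t½) = 696.1 atoms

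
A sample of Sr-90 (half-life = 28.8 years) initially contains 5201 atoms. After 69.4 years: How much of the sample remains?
N = N₀(1/2)^(t/t½) = 978.8 atoms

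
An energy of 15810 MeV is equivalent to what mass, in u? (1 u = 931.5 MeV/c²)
m = E/c² = 16.97 u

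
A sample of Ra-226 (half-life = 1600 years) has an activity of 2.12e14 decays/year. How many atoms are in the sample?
N = A/λ = 4.894e17 atoms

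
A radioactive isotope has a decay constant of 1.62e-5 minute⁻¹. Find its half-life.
t½ = ln(2)/λ = 42790 minutes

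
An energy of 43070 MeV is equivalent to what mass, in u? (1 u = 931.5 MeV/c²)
m = E/c² = 46.24 u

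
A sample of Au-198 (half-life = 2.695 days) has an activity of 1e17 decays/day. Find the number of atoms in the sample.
N = A/λ = 3.888e17 atoms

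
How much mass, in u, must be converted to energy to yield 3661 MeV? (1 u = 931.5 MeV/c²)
m = E/c² = 3.93 u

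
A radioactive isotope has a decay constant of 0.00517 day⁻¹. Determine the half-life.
t½ = ln(2)/λ = 134.1 days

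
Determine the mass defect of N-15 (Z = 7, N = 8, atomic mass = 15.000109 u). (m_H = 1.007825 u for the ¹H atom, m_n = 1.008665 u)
Δm = Z·m_H + N·m_n − M = 0.124 u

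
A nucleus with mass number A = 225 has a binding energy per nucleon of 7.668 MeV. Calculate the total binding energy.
B.E. = 7.668 × 225 = 1725 MeV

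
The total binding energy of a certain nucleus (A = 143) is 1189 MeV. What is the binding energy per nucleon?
B.E./A = 1189/143 = 8.315 MeV/nucleon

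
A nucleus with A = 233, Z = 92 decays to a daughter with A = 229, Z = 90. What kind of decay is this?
ΔA = -4, ΔZ = -2 ⇒ alpha decay (α)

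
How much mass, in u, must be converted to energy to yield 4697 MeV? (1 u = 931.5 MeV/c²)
m = E/c² = 5.042 u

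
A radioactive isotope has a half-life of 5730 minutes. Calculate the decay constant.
λ = ln(2)/t½ = 1.21e-4 minute⁻¹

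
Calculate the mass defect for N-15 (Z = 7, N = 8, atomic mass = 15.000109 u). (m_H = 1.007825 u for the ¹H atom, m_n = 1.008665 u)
Δm = Z·m_H + N·m_n − M = 0.124 u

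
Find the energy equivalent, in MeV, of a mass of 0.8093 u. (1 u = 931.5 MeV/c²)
E = mc² = 753.9 MeV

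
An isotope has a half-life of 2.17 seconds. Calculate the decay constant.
λ = ln(2)/t½ = 0.3194 second⁻¹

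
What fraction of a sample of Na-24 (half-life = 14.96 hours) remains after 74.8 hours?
N/N₀ = (1/2)^(t/t½) = 0.03125 = 3.13%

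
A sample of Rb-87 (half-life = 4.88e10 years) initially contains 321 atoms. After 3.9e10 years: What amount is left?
N = N₀(1/2)^(t/t½) = 184.5 atoms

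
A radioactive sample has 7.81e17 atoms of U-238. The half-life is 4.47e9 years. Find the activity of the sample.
A = λN = 1.211e8 decays/year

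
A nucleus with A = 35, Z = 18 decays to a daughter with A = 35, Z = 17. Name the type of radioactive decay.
ΔA = 0, ΔZ = -1 ⇒ beta-plus decay (β⁺) or electron capture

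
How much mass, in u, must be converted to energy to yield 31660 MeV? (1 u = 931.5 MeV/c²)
m = E/c² = 33.99 u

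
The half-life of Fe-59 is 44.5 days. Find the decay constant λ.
λ = ln(2)/t½ = 0.01558 day⁻¹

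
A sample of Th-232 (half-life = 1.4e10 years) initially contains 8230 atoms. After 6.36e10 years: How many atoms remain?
N = N₀(1/2)^(t/t½) = 353.1 atoms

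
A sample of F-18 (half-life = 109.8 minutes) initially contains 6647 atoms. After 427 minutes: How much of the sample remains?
N = N₀(1/2)^(t/t½) = 448.7 atoms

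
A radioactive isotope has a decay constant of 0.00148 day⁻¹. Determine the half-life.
t½ = ln(2)/λ = 468.3 days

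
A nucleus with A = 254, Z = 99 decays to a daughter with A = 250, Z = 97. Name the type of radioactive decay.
ΔA = -4, ΔZ = -2 ⇒ alpha decay (α)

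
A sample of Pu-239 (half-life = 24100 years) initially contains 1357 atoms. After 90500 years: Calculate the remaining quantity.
N = N₀(1/2)^(t/t½) = 100.5 atoms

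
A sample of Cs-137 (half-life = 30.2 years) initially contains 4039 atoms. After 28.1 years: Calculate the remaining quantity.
N = N₀(1/2)^(t/t½) = 2119 atoms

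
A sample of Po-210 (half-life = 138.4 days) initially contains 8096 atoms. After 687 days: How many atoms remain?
N = N₀(1/2)^(t/t½) = 259.4 atoms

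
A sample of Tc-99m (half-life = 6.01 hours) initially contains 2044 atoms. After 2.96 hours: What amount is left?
N = N₀(1/2)^(t/t½) = 1453 atoms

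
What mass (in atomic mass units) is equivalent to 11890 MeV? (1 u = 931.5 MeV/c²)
m = E/c² = 12.76 u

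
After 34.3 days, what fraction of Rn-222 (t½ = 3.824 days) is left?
N/N₀ = (1/2)^(t/t½) = 0.001995 = 0.199%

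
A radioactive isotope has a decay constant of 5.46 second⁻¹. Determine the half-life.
t½ = ln(2)/λ = 0.127 seconds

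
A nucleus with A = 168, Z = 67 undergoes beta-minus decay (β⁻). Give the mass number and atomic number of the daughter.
Daughter: A = 168, Z = 68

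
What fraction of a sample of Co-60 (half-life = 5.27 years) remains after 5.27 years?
N/N₀ = (1/2)^(t/t½) = 0.5 = 50%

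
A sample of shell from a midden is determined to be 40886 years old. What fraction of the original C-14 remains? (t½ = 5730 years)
N/N₀ = (1/2)^(t/t½) = 0.007112 = 0.711%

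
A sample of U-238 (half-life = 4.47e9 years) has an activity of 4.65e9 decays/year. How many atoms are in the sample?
N = A/λ = 2.999e19 atoms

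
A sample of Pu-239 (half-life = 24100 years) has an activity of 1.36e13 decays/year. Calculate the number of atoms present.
N = A/λ = 4.729e17 atoms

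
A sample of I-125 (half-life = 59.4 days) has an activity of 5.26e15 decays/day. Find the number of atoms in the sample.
N = A/λ = 4.508e17 atoms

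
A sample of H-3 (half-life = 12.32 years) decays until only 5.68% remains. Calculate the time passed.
t = t½ × log₂(N₀/N) = 50.98 years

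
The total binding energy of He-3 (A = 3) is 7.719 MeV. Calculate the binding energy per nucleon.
B.E./A = 7.719/3 = 2.573 MeV/nucleon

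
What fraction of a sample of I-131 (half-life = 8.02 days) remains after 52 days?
N/N₀ = (1/2)^(t/t½) = 0.01117 = 1.12%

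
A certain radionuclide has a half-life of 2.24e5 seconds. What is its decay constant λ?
λ = ln(2)/t½ = 3.094e-6 second⁻¹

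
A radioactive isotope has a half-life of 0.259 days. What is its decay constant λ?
λ = ln(2)/t½ = 2.676 day⁻¹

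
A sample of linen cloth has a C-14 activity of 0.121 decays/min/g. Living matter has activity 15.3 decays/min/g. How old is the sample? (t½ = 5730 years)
Age = t½ × log₂(A₀/A) = 40010 years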